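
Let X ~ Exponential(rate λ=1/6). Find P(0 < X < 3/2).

P(0 < X < 3/2) = ∫_{0}^{3/2} f(x) dx
where f(x) = \frac{e^{- \frac{x}{6}}}{6}
= 1 - e^{- \frac{1}{4}}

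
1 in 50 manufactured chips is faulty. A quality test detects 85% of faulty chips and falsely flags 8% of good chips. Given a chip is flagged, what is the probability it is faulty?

Let D = the rare event, + = positive/flagged.
P(D) = 1/50
P(+|D) = 85/100 = 17/20
P(+|D') = 8/100 = 2/25
P(+) = P(+|D)P(D) + P(+|D')P(D')
     = \frac{17}{20} × \frac{1}{50} + \frac{2}{25} × \frac{49}{50}
     = \frac{477}{5000}
P(D|+) = P(+|D)P(D)/P(+) = \frac{85}{477}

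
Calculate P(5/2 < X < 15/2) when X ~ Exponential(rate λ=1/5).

P(5/2 < X < 15/2) = ∫_{5/2}^{15/2} f(x) dx
where f(x) = \frac{e^{- \frac{x}{5}}}{5}
= - \frac{1 - e}{e^{\frac{3}{2}}}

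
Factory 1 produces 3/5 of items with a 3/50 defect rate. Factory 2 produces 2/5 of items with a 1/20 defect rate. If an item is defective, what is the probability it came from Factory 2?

Using Bayes' theorem:
P(F1) = 3/5, P(D|F1) = 3/50
P(F2) = 2/5, P(D|F2) = 1/20
P(D) = P(D|F1)P(F1) + P(D|F2)P(F2)
     = \frac{7}{125}
P(F2|D) = P(D|F2)P(F2) / P(D)
= \frac{5}{14}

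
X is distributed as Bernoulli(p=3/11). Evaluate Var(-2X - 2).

For X ~ Bernoulli(p=3/11):
Var(X) = \frac{24}{121}
Var(-2X - 2) = (-2)² × Var(X) = 4 × \frac{24}{121} = \frac{96}{121}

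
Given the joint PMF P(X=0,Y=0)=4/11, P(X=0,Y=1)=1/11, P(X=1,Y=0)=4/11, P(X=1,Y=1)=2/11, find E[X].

First find marginal of X:
P(X=0) = 5/11
P(X=1) = 6/11
E[X] = 0 × 5/11 + 1 × 6/11 = 6/11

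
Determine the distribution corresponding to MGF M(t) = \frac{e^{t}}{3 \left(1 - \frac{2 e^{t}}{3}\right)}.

The MGF M(t) = \frac{e^{t}}{3 \left(1 - \frac{2 e^{t}}{3}\right)} is the standard form for the Geometric distribution.
Comparing with the known MGF formula identifies: Geometric(p=1/3), X = trial number of first success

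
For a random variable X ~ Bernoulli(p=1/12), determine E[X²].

Using the identity E[X²] = Var(X) + (E[X])²:
E[X] = \frac{1}{12}
Var(X) = \frac{11}{144}
E[X²] = \frac{11}{144} + (\frac{1}{12})²
= \frac{1}{12}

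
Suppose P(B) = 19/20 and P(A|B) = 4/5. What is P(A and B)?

By definition, P(A|B) = P(A ∩ B) / P(B)
So P(A ∩ B) = P(A|B) × P(B)
= 4/5 × 19/20
= 19/25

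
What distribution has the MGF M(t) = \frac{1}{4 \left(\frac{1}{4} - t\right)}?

The MGF M(t) = \frac{1}{4 \left(\frac{1}{4} - t\right)} is the standard form for the Exponential distribution.
Comparing with the known MGF formula identifies: Exponential(rate λ=1/4)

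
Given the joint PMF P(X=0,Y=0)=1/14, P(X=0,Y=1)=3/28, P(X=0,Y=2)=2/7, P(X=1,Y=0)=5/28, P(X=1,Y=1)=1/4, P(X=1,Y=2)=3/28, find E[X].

First find marginal of X:
P(X=0) = 13/28
P(X=1) = 15/28
E[X] = 0 × 13/28 + 1 × 15/28 = 15/28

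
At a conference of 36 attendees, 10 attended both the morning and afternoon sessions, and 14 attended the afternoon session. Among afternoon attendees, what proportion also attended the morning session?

P(A ∩ B) = 10/36 = 5/18
P(B) = 14/36 = 7/18
P(A|B) = P(A ∩ B) / P(B) = (5/18) / (7/18) = 5/7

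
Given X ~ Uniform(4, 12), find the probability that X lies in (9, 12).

P(9 < X < 12) = ∫_{9}^{12} f(x) dx
where f(x) = \frac{1}{8}
= \frac{3}{8}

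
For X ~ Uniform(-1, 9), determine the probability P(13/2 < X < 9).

P(13/2 < X < 9) = ∫_{13/2}^{9} f(x) dx
where f(x) = \frac{1}{10}
= \frac{1}{4}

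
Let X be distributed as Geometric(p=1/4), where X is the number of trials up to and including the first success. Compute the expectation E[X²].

Using the identity E[X²] = Var(X) + (E[X])²:
E[X] = 4
Var(X) = 12
E[X²] = 12 + (4)²
= 28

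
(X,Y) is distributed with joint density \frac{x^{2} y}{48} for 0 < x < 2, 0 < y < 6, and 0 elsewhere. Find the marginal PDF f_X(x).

f_X(x) = ∫_0^6 f(x,y) dy
= ∫_0^6 \frac{x^{2} y}{48} dy
= \frac{3 x^{2}}{8} for 0 < x < 2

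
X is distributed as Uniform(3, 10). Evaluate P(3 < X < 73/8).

P(3 < X < 73/8) = ∫_{3}^{73/8} f(x) dx
where f(x) = \frac{1}{7}
= \frac{7}{8}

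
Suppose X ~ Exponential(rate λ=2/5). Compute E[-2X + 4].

For X ~ Exponential(rate λ=2/5):
E[X] = \frac{5}{2}
E[-2X + 4] = -2 × E[X] + 4 = -1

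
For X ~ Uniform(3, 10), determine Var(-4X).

For X ~ Uniform(3, 10):
Var(X) = \frac{49}{12}
Var(-4X) = (-4)² × Var(X) = 16 × \frac{49}{12} = \frac{196}{3}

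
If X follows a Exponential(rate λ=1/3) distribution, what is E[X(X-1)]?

E[X(X-1)] = E[X² - X] = E[X²] - E[X]
E[X] = 3
E[X²] = Var(X) + (E[X])² = 9 + (3)² = 18
E[X(X-1)] = 18 - 3 = 15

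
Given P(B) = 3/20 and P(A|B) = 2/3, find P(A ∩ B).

By definition, P(A|B) = P(A ∩ B) / P(B)
So P(A ∩ B) = P(A|B) × P(B)
= 2/3 × 3/20
= 1/10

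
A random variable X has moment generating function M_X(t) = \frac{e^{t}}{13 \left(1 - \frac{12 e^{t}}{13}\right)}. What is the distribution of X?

The MGF M(t) = \frac{e^{t}}{13 \left(1 - \frac{12 e^{t}}{13}\right)} is the standard form for the Geometric distribution.
Comparing with the known MGF formula identifies: Geometric(p=1/13), X = trial number of first success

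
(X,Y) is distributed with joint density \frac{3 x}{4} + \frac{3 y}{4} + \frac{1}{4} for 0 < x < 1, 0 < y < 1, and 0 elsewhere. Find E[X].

E[X] = ∫_0^1 ∫_0^1 x × f(x,y) dy dx
= ∫_0^1 ∫_0^1 x × (\frac{3 x}{4} + \frac{3 y}{4} + \frac{1}{4}) dy dx
= \frac{9}{16}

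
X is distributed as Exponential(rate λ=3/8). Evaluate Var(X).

For X ~ Exponential(rate λ=3/8):
Var(X) = \frac{64}{9}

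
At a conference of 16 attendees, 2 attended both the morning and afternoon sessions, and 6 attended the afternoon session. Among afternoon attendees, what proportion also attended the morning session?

P(A ∩ B) = 2/16 = 1/8
P(B) = 6/16 = 3/8
P(A|B) = P(A ∩ B) / P(B) = (1/8) / (3/8) = 1/3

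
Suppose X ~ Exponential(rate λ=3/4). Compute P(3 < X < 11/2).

P(3 < X < 11/2) = ∫_{3}^{11/2} f(x) dx
where f(x) = \frac{3 e^{- \frac{3 x}{4}}}{4}
= - \frac{1}{e^{\frac{33}{8}}} + e^{- \frac{9}{4}}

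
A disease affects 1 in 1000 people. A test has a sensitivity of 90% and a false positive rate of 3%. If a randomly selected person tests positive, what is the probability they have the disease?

Let D = the rare event, + = positive/flagged.
P(D) = 1/1000
P(+|D) = 90/100 = 9/10
P(+|D') = 3/100
P(+) = P(+|D)P(D) + P(+|D')P(D')
     = \frac{9}{10} × \frac{1}{1000} + \frac{3}{100} × \frac{999}{1000}
     = \frac{3087}{100000}
P(D|+) = P(+|D)P(D)/P(+) = \frac{10}{343}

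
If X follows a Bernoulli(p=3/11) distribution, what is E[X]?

For X ~ Bernoulli(p=3/11), the expected value is:
E[X] = \frac{3}{11}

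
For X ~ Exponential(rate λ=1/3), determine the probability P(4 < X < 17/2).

P(4 < X < 17/2) = ∫_{4}^{17/2} f(x) dx
where f(x) = \frac{e^{- \frac{x}{3}}}{3}
= - \frac{1}{e^{\frac{17}{6}}} + e^{- \frac{4}{3}}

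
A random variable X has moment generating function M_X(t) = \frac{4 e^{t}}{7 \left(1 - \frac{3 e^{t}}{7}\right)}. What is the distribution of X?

The MGF M(t) = \frac{4 e^{t}}{7 \left(1 - \frac{3 e^{t}}{7}\right)} is the standard form for the Geometric distribution.
Comparing with the known MGF formula identifies: Geometric(p=4/7), X = trial number of first success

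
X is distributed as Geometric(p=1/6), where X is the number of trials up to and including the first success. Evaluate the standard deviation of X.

For X ~ Geometric(p=1/6), where X is the number of trials up to and including the first success:
Var(X) = 30
SD(X) = √(Var(X)) = √(30) = \sqrt{30}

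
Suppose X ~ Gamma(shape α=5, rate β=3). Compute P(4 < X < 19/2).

P(4 < X < 19/2) = ∫_{4}^{19/2} f(x) dx
where f(x) = \frac{81 x^{4} e^{- 3 x}}{8}
= - \frac{4068275}{128 e^{\frac{57}{2}}} + \frac{1237}{e^{12}}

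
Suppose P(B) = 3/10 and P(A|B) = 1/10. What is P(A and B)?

By definition, P(A|B) = P(A ∩ B) / P(B)
So P(A ∩ B) = P(A|B) × P(B)
= 1/10 × 3/10
= 3/100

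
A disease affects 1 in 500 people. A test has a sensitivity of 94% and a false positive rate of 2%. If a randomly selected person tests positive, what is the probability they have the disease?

Let D = the rare event, + = positive/flagged.
P(D) = 1/500
P(+|D) = 94/100 = 47/50
P(+|D') = 2/100 = 1/50
P(+) = P(+|D)P(D) + P(+|D')P(D')
     = \frac{47}{50} × \frac{1}{500} + \frac{1}{50} × \frac{499}{500}
     = \frac{273}{12500}
P(D|+) = P(+|D)P(D)/P(+) = \frac{47}{546}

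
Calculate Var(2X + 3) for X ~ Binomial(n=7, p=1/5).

For X ~ Binomial(n=7, p=1/5):
Var(X) = \frac{28}{25}
Var(2X + 3) = (2)² × Var(X) = 4 × \frac{28}{25} = \frac{112}{25}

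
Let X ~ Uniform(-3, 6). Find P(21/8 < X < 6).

P(21/8 < X < 6) = ∫_{21/8}^{6} f(x) dx
where f(x) = \frac{1}{9}
= \frac{3}{8}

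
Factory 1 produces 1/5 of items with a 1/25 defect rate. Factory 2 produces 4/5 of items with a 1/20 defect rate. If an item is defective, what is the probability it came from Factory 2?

Using Bayes' theorem:
P(F1) = 1/5, P(D|F1) = 1/25
P(F2) = 4/5, P(D|F2) = 1/20
P(D) = P(D|F1)P(F1) + P(D|F2)P(F2)
     = \frac{6}{125}
P(F2|D) = P(D|F2)P(F2) / P(D)
= \frac{5}{6}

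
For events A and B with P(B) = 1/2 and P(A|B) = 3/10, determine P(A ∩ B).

By definition, P(A|B) = P(A ∩ B) / P(B)
So P(A ∩ B) = P(A|B) × P(B)
= 3/10 × 1/2
= 3/20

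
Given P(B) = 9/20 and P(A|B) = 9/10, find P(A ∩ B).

By definition, P(A|B) = P(A ∩ B) / P(B)
So P(A ∩ B) = P(A|B) × P(B)
= 9/10 × 9/20
= 81/200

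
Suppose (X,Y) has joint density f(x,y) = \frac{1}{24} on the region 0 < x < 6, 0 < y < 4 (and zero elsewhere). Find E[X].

f_X(x) = ∫_0^4 \frac{1}{24} dy = \frac{1}{6}
E[X] = ∫_0^6 x × (\frac{1}{6}) dx = 3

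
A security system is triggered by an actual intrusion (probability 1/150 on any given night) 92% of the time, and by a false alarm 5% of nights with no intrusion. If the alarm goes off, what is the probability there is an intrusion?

Let D = the rare event, + = positive/flagged.
P(D) = 1/150
P(+|D) = 92/100 = 23/25
P(+|D') = 5/100 = 1/20
P(+) = P(+|D)P(D) + P(+|D')P(D')
     = \frac{23}{25} × \frac{1}{150} + \frac{1}{20} × \frac{149}{150}
     = \frac{279}{5000}
P(D|+) = P(+|D)P(D)/P(+) = \frac{92}{837}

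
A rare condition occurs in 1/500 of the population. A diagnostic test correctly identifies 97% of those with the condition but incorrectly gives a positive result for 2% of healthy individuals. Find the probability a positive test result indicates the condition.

Let D = the rare event, + = positive/flagged.
P(D) = 1/500
P(+|D) = 97/100
P(+|D') = 2/100 = 1/50
P(+) = P(+|D)P(D) + P(+|D')P(D')
     = \frac{97}{100} × \frac{1}{500} + \frac{1}{50} × \frac{499}{500}
     = \frac{219}{10000}
P(D|+) = P(+|D)P(D)/P(+) = \frac{97}{1095}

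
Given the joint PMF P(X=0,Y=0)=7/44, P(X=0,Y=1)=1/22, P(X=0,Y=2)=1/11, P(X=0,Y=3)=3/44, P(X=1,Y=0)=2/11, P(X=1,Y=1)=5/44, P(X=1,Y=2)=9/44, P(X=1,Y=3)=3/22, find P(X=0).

P(X=0) = P(X=0,Y=0) + P(X=0,Y=1) + P(X=0,Y=2) + P(X=0,Y=3)
= 7/44 + 1/22 + 1/11 + 3/44
= 4/11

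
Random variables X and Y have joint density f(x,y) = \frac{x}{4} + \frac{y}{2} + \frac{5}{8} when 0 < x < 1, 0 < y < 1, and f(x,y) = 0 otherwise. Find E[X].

E[X] = ∫_0^1 ∫_0^1 x × f(x,y) dy dx
= ∫_0^1 ∫_0^1 x × (\frac{x}{4} + \frac{y}{2} + \frac{5}{8}) dy dx
= \frac{25}{48}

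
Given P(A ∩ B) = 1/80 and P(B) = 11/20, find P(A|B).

P(A|B) = P(A ∩ B) / P(B)
= (1/80) / (11/20)
= 1/44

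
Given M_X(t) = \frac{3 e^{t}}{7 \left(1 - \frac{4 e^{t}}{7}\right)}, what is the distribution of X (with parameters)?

The MGF M(t) = \frac{3 e^{t}}{7 \left(1 - \frac{4 e^{t}}{7}\right)} is the standard form for the Geometric distribution.
Comparing with the known MGF formula identifies: Geometric(p=3/7), X = trial number of first success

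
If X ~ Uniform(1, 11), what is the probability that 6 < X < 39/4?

P(6 < X < 39/4) = ∫_{6}^{39/4} f(x) dx
where f(x) = \frac{1}{10}
= \frac{3}{8}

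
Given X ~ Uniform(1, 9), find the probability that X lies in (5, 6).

P(5 < X < 6) = ∫_{5}^{6} f(x) dx
where f(x) = \frac{1}{8}
= \frac{1}{8}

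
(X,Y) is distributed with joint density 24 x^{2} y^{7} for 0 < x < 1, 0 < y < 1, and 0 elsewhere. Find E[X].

E[X] = ∫_0^1 ∫_0^1 x × f(x,y) dy dx
= ∫_0^1 ∫_0^1 x × (24 x^{2} y^{7}) dy dx
= \frac{3}{4}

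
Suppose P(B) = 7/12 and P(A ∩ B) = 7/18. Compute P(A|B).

P(A|B) = P(A ∩ B) / P(B)
= (7/18) / (7/12)
= 2/3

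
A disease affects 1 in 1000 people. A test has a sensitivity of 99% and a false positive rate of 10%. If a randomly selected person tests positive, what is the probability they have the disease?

Let D = the rare event, + = positive/flagged.
P(D) = 1/1000
P(+|D) = 99/100
P(+|D') = 10/100 = 1/10
P(+) = P(+|D)P(D) + P(+|D')P(D')
     = \frac{99}{100} × \frac{1}{1000} + \frac{1}{10} × \frac{999}{1000}
     = \frac{10089}{100000}
P(D|+) = P(+|D)P(D)/P(+) = \frac{11}{1121}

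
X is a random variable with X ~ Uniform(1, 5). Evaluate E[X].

For X ~ Uniform(1, 5), the expected value is:
E[X] = 3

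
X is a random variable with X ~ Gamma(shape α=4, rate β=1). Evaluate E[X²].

Using the identity E[X²] = Var(X) + (E[X])²:
E[X] = 4
Var(X) = 4
E[X²] = 4 + (4)²
= 20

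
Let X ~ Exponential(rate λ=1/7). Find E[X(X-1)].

E[X(X-1)] = E[X² - X] = E[X²] - E[X]
E[X] = 7
E[X²] = Var(X) + (E[X])² = 49 + (7)² = 98
E[X(X-1)] = 98 - 7 = 91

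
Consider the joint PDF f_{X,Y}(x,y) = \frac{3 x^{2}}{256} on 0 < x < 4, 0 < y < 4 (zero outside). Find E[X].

f_X(x) = ∫_0^4 \frac{3 x^{2}}{256} dy = \frac{3 x^{2}}{64}
E[X] = ∫_0^4 x × (\frac{3 x^{2}}{64}) dx = 3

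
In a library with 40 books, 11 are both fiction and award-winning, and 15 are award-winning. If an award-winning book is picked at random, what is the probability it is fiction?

P(A ∩ B) = 11/40
P(B) = 15/40 = 3/8
P(A|B) = P(A ∩ B) / P(B) = (11/40) / (3/8) = 11/15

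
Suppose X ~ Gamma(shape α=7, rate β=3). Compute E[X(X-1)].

E[X(X-1)] = E[X² - X] = E[X²] - E[X]
E[X] = \frac{7}{3}
E[X²] = Var(X) + (E[X])² = \frac{7}{9} + (\frac{7}{3})² = \frac{56}{9}
E[X(X-1)] = \frac{56}{9} - \frac{7}{3} = \frac{35}{9}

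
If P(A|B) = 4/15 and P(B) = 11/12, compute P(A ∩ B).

By definition, P(A|B) = P(A ∩ B) / P(B)
So P(A ∩ B) = P(A|B) × P(B)
= 4/15 × 11/12
= 11/45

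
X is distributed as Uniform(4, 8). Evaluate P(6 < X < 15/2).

P(6 < X < 15/2) = ∫_{6}^{15/2} f(x) dx
where f(x) = \frac{1}{4}
= \frac{3}{8}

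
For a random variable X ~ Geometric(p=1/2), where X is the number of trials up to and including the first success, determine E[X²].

Using the identity E[X²] = Var(X) + (E[X])²:
E[X] = 2
Var(X) = 2
E[X²] = 2 + (2)²
= 6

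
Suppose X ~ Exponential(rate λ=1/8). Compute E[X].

For X ~ Exponential(rate λ=1/8), the expected value is:
E[X] = 8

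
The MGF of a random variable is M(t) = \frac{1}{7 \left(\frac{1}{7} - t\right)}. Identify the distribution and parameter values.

The MGF M(t) = \frac{1}{7 \left(\frac{1}{7} - t\right)} is the standard form for the Exponential distribution.
Comparing with the known MGF formula identifies: Exponential(rate λ=1/7)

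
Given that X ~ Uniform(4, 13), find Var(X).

For X ~ Uniform(4, 13):
Var(X) = \frac{27}{4}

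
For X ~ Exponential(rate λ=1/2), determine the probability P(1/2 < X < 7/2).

P(1/2 < X < 7/2) = ∫_{1/2}^{7/2} f(x) dx
where f(x) = \frac{e^{- \frac{x}{2}}}{2}
= - \frac{1 - e^{\frac{3}{2}}}{e^{\frac{7}{4}}}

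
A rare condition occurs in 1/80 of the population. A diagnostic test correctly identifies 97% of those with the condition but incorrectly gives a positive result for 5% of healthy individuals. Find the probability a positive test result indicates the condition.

Let D = the rare event, + = positive/flagged.
P(D) = 1/80
P(+|D) = 97/100
P(+|D') = 5/100 = 1/20
P(+) = P(+|D)P(D) + P(+|D')P(D')
     = \frac{97}{100} × \frac{1}{80} + \frac{1}{20} × \frac{79}{80}
     = \frac{123}{2000}
P(D|+) = P(+|D)P(D)/P(+) = \frac{97}{492}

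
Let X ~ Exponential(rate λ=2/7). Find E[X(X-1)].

E[X(X-1)] = E[X² - X] = E[X²] - E[X]
E[X] = \frac{7}{2}
E[X²] = Var(X) + (E[X])² = \frac{49}{4} + (\frac{7}{2})² = \frac{49}{2}
E[X(X-1)] = \frac{49}{2} - \frac{7}{2} = 21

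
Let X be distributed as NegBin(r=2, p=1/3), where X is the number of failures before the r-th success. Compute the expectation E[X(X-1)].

E[X(X-1)] = E[X² - X] = E[X²] - E[X]
E[X] = 4
E[X²] = Var(X) + (E[X])² = 12 + (4)² = 28
E[X(X-1)] = 28 - 4 = 24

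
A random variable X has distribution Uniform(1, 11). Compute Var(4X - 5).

For X ~ Uniform(1, 11):
Var(X) = \frac{25}{3}
Var(4X - 5) = (4)² × Var(X) = 16 × \frac{25}{3} = \frac{400}{3}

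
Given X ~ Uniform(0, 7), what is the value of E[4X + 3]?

For X ~ Uniform(0, 7):
E[X] = \frac{7}{2}
E[4X + 3] = 4 × E[X] + 3 = 17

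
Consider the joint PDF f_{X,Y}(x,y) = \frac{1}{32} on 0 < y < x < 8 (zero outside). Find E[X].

f_X(x) = ∫_0^x \frac{1}{32} dy = \frac{x}{32}
E[X] = ∫_0^8 x × (\frac{x}{32}) dx = \frac{16}{3}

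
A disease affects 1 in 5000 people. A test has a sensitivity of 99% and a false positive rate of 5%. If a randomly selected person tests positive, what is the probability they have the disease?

Let D = the rare event, + = positive/flagged.
P(D) = 1/5000
P(+|D) = 99/100
P(+|D') = 5/100 = 1/20
P(+) = P(+|D)P(D) + P(+|D')P(D')
     = \frac{99}{100} × \frac{1}{5000} + \frac{1}{20} × \frac{4999}{5000}
     = \frac{12547}{250000}
P(D|+) = P(+|D)P(D)/P(+) = \frac{99}{25094}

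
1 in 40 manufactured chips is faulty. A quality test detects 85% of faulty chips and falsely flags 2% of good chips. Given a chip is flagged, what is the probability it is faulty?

Let D = the rare event, + = positive/flagged.
P(D) = 1/40
P(+|D) = 85/100 = 17/20
P(+|D') = 2/100 = 1/50
P(+) = P(+|D)P(D) + P(+|D')P(D')
     = \frac{17}{20} × \frac{1}{40} + \frac{1}{50} × \frac{39}{40}
     = \frac{163}{4000}
P(D|+) = P(+|D)P(D)/P(+) = \frac{85}{163}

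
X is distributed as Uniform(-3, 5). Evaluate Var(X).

For X ~ Uniform(-3, 5):
Var(X) = \frac{16}{3}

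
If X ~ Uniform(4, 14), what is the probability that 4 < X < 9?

P(4 < X < 9) = ∫_{4}^{9} f(x) dx
where f(x) = \frac{1}{10}
= \frac{1}{2}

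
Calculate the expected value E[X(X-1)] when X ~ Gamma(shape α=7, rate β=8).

E[X(X-1)] = E[X² - X] = E[X²] - E[X]
E[X] = \frac{7}{8}
E[X²] = Var(X) + (E[X])² = \frac{7}{64} + (\frac{7}{8})² = \frac{7}{8}
E[X(X-1)] = \frac{7}{8} - \frac{7}{8} = 0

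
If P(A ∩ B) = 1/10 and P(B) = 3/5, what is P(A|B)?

P(A|B) = P(A ∩ B) / P(B)
= (1/10) / (3/5)
= 1/6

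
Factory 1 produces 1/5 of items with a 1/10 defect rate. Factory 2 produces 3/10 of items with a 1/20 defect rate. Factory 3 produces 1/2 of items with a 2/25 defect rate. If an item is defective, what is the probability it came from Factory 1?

Using Bayes' theorem:
P(F1) = 1/5, P(D|F1) = 1/10
P(F2) = 3/10, P(D|F2) = 1/20
P(F3) = 1/2, P(D|F3) = 2/25
P(D) = P(D|F1)P(F1) + P(D|F2)P(F2) + P(D|F3)P(F3)
     = \frac{3}{40}
P(F1|D) = P(D|F1)P(F1) / P(D)
= \frac{4}{15}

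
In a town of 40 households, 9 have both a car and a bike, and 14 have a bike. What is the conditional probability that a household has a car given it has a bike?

P(A ∩ B) = 9/40
P(B) = 14/40 = 7/20
P(A|B) = P(A ∩ B) / P(B) = (9/40) / (7/20) = 9/14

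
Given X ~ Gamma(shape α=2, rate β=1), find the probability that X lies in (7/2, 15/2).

P(7/2 < X < 15/2) = ∫_{7/2}^{15/2} f(x) dx
where f(x) = x e^{- x}
= \frac{-17 + 9 e^{4}}{2 e^{\frac{15}{2}}}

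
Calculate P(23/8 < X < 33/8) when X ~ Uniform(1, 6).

P(23/8 < X < 33/8) = ∫_{23/8}^{33/8} f(x) dx
where f(x) = \frac{1}{5}
= \frac{1}{4}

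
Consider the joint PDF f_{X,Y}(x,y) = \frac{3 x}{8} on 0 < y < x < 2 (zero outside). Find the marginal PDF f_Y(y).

f_Y(y) = ∫_y^2 \frac{3 x}{8} dx = \frac{3}{4} - \frac{3 y^{2}}{16}
for 0 < y < 2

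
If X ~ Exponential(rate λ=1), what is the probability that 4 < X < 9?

P(4 < X < 9) = ∫_{4}^{9} f(x) dx
where f(x) = e^{- x}
= - \frac{1 - e^{5}}{e^{9}}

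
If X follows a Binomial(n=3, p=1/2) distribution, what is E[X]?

For X ~ Binomial(n=3, p=1/2), the expected value is:
E[X] = \frac{3}{2}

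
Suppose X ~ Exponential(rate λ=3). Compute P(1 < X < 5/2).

P(1 < X < 5/2) = ∫_{1}^{5/2} f(x) dx
where f(x) = 3 e^{- 3 x}
= - \frac{1}{e^{\frac{15}{2}}} + e^{-3}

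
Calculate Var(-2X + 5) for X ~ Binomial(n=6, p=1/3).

For X ~ Binomial(n=6, p=1/3):
Var(X) = \frac{4}{3}
Var(-2X + 5) = (-2)² × Var(X) = 4 × \frac{4}{3} = \frac{16}{3}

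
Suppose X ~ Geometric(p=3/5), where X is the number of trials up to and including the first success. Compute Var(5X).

For X ~ Geometric(p=3/5), where X is the number of trials up to and including the first success:
Var(X) = \frac{10}{9}
Var(5X) = (5)² × Var(X) = 25 × \frac{10}{9} = \frac{250}{9}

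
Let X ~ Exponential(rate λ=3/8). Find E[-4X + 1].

For X ~ Exponential(rate λ=3/8):
E[X] = \frac{8}{3}
E[-4X + 1] = -4 × E[X] + 1 = - \frac{29}{3}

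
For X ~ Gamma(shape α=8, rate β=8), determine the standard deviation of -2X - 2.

For X ~ Gamma(shape α=8, rate β=8):
Var(X) = \frac{1}{8}
SD(X) = √(Var(X)) = √(\frac{1}{8}) = \frac{\sqrt{2}}{4}
SD(-2X - 2) = |-2| × SD(X) = 2 × \frac{\sqrt{2}}{4} = \frac{\sqrt{2}}{2}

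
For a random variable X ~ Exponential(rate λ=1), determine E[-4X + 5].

For X ~ Exponential(rate λ=1):
E[X] = 1
E[-4X + 5] = -4 × E[X] + 5 = 1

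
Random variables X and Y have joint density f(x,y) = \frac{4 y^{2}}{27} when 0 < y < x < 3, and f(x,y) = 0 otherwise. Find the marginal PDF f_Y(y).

f_Y(y) = ∫_y^3 \frac{4 y^{2}}{27} dx = \frac{4 y^{2} \left(3 - y\right)}{27}
for 0 < y < 3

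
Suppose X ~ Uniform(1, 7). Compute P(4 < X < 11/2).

P(4 < X < 11/2) = ∫_{4}^{11/2} f(x) dx
where f(x) = \frac{1}{6}
= \frac{1}{4}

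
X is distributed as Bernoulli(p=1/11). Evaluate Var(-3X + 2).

For X ~ Bernoulli(p=1/11):
Var(X) = \frac{10}{121}
Var(-3X + 2) = (-3)² × Var(X) = 9 × \frac{10}{121} = \frac{90}{121}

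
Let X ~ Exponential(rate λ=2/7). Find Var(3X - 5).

For X ~ Exponential(rate λ=2/7):
Var(X) = \frac{49}{4}
Var(3X - 5) = (3)² × Var(X) = 9 × \frac{49}{4} = \frac{441}{4}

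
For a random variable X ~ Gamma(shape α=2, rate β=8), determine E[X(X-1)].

E[X(X-1)] = E[X² - X] = E[X²] - E[X]
E[X] = \frac{1}{4}
E[X²] = Var(X) + (E[X])² = \frac{1}{32} + (\frac{1}{4})² = \frac{3}{32}
E[X(X-1)] = \frac{3}{32} - \frac{1}{4} = - \frac{5}{32}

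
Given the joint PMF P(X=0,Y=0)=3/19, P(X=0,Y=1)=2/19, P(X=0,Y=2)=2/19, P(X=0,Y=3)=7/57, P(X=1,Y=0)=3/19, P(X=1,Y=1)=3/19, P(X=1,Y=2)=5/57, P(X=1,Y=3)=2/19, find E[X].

First find marginal of X:
P(X=0) = 28/57
P(X=1) = 29/57
E[X] = 0 × 28/57 + 1 × 29/57 = 29/57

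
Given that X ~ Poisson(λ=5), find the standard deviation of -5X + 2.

For X ~ Poisson(λ=5):
Var(X) = 5
SD(X) = √(Var(X)) = √(5) = \sqrt{5}
SD(-5X + 2) = |-5| × SD(X) = 5 × \sqrt{5} = 5 \sqrt{5}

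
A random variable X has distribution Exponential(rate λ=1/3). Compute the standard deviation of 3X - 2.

For X ~ Exponential(rate λ=1/3):
Var(X) = 9
SD(X) = √(Var(X)) = √(9) = 3
SD(3X - 2) = |3| × SD(X) = 3 × 3 = 9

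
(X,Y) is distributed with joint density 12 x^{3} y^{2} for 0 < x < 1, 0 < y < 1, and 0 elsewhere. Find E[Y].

E[Y] = ∫_0^1 ∫_0^1 y × f(x,y) dx dy
= \frac{3}{4}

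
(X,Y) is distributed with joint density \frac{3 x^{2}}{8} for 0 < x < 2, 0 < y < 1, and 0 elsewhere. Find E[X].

f_X(x) = ∫_0^1 \frac{3 x^{2}}{8} dy = \frac{3 x^{2}}{8}
E[X] = ∫_0^2 x × (\frac{3 x^{2}}{8}) dx = \frac{3}{2}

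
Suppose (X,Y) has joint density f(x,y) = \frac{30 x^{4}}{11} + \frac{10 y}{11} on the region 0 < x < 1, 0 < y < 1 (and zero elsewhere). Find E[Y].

E[Y] = ∫_0^1 ∫_0^1 y × f(x,y) dx dy
= \frac{19}{33}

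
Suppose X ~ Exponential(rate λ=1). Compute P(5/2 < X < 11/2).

P(5/2 < X < 11/2) = ∫_{5/2}^{11/2} f(x) dx
where f(x) = e^{- x}
= - \frac{1 - e^{3}}{e^{\frac{11}{2}}}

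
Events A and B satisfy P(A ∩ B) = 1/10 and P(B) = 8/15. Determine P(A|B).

P(A|B) = P(A ∩ B) / P(B)
= (1/10) / (8/15)
= 3/16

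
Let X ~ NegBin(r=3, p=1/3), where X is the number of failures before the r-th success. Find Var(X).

For X ~ NegBin(r=3, p=1/3), where X is the number of failures before the r-th success:
Var(X) = 18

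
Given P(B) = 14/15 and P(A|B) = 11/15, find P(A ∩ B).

By definition, P(A|B) = P(A ∩ B) / P(B)
So P(A ∩ B) = P(A|B) × P(B)
= 11/15 × 14/15
= 154/225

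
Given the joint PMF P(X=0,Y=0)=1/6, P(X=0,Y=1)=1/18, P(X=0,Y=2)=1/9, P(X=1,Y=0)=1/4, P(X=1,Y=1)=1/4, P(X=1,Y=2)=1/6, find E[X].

First find marginal of X:
P(X=0) = 1/3
P(X=1) = 2/3
E[X] = 0 × 1/3 + 1 × 2/3 = 2/3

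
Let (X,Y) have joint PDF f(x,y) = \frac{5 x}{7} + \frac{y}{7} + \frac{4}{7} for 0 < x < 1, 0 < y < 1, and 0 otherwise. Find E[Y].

E[Y] = ∫_0^1 ∫_0^1 y × f(x,y) dx dy
= \frac{43}{84}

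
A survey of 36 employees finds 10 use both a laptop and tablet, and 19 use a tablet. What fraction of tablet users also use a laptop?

P(A ∩ B) = 10/36 = 5/18
P(B) = 19/36
P(A|B) = P(A ∩ B) / P(B) = (5/18) / (19/36) = 10/19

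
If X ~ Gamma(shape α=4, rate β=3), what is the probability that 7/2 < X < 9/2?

P(7/2 < X < 9/2) = ∫_{7/2}^{9/2} f(x) dx
where f(x) = \frac{27 x^{3} e^{- 3 x}}{2}
= \frac{-8251 + 4153 e^{3}}{16 e^{\frac{27}{2}}}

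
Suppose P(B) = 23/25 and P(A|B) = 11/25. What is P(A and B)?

By definition, P(A|B) = P(A ∩ B) / P(B)
So P(A ∩ B) = P(A|B) × P(B)
= 11/25 × 23/25
= 253/625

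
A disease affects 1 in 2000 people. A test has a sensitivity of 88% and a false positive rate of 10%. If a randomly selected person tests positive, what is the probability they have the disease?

Let D = the rare event, + = positive/flagged.
P(D) = 1/2000
P(+|D) = 88/100 = 22/25
P(+|D') = 10/100 = 1/10
P(+) = P(+|D)P(D) + P(+|D')P(D')
     = \frac{22}{25} × \frac{1}{2000} + \frac{1}{10} × \frac{1999}{2000}
     = \frac{10039}{100000}
P(D|+) = P(+|D)P(D)/P(+) = \frac{44}{10039}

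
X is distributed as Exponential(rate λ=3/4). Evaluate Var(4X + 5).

For X ~ Exponential(rate λ=3/4):
Var(X) = \frac{16}{9}
Var(4X + 5) = (4)² × Var(X) = 16 × \frac{16}{9} = \frac{256}{9}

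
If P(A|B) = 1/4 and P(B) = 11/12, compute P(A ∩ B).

By definition, P(A|B) = P(A ∩ B) / P(B)
So P(A ∩ B) = P(A|B) × P(B)
= 1/4 × 11/12
= 11/48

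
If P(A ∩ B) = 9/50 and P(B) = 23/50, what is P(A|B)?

P(A|B) = P(A ∩ B) / P(B)
= (9/50) / (23/50)
= 9/23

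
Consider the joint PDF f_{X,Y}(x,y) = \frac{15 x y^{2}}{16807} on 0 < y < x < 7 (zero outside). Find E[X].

f_X(x) = ∫_0^x \frac{15 x y^{2}}{16807} dy = \frac{5 x^{4}}{16807}
E[X] = ∫_0^7 x × (\frac{5 x^{4}}{16807}) dx = \frac{35}{6}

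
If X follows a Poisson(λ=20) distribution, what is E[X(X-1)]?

E[X(X-1)] = E[X² - X] = E[X²] - E[X]
E[X] = 20
E[X²] = Var(X) + (E[X])² = 20 + (20)² = 420
E[X(X-1)] = 420 - 20 = 400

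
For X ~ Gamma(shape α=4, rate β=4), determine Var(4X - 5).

For X ~ Gamma(shape α=4, rate β=4):
Var(X) = \frac{1}{4}
Var(4X - 5) = (4)² × Var(X) = 16 × \frac{1}{4} = 4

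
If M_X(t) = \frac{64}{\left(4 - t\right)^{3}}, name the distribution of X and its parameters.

The MGF M(t) = \frac{64}{\left(4 - t\right)^{3}} is the standard form for the Gamma distribution.
Comparing with the known MGF formula identifies: Gamma(shape α=3, rate β=4)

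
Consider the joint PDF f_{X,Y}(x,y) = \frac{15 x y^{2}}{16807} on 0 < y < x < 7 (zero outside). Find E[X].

f_X(x) = ∫_0^x \frac{15 x y^{2}}{16807} dy = \frac{5 x^{4}}{16807}
E[X] = ∫_0^7 x × (\frac{5 x^{4}}{16807}) dx = \frac{35}{6}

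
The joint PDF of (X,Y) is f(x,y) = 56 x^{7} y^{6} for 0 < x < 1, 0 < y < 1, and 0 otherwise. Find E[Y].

E[Y] = ∫_0^1 ∫_0^1 y × f(x,y) dx dy
= \frac{7}{8}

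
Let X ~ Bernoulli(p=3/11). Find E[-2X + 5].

For X ~ Bernoulli(p=3/11):
E[X] = \frac{3}{11}
E[-2X + 5] = -2 × E[X] + 5 = \frac{49}{11}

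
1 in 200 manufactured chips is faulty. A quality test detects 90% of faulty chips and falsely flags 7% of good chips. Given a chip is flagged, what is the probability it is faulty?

Let D = the rare event, + = positive/flagged.
P(D) = 1/200
P(+|D) = 90/100 = 9/10
P(+|D') = 7/100
P(+) = P(+|D)P(D) + P(+|D')P(D')
     = \frac{9}{10} × \frac{1}{200} + \frac{7}{100} × \frac{199}{200}
     = \frac{1483}{20000}
P(D|+) = P(+|D)P(D)/P(+) = \frac{90}{1483}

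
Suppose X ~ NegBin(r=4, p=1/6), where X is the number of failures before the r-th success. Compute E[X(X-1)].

E[X(X-1)] = E[X² - X] = E[X²] - E[X]
E[X] = 20
E[X²] = Var(X) + (E[X])² = 120 + (20)² = 520
E[X(X-1)] = 520 - 20 = 500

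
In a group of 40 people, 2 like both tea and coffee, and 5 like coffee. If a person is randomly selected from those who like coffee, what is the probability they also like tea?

P(A ∩ B) = 2/40 = 1/20
P(B) = 5/40 = 1/8
P(A|B) = P(A ∩ B) / P(B) = (1/20) / (1/8) = 2/5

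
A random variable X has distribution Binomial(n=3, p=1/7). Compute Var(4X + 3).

For X ~ Binomial(n=3, p=1/7):
Var(X) = \frac{18}{49}
Var(4X + 3) = (4)² × Var(X) = 16 × \frac{18}{49} = \frac{288}{49}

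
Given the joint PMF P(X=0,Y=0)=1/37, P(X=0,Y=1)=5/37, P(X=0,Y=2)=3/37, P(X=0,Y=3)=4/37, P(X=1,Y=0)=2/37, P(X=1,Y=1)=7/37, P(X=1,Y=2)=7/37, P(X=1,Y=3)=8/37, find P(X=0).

P(X=0) = P(X=0,Y=0) + P(X=0,Y=1) + P(X=0,Y=2) + P(X=0,Y=3)
= 1/37 + 5/37 + 3/37 + 4/37
= 13/37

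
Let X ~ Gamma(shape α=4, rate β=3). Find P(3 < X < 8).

P(3 < X < 8) = ∫_{3}^{8} f(x) dx
where f(x) = \frac{27 x^{3} e^{- 3 x}}{2}
= \frac{-2617 + 172 e^{15}}{e^{24}}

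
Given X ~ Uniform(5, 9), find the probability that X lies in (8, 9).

P(8 < X < 9) = ∫_{8}^{9} f(x) dx
where f(x) = \frac{1}{4}
= \frac{1}{4}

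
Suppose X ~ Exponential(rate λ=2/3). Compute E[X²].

Using the identity E[X²] = Var(X) + (E[X])²:
E[X] = \frac{3}{2}
Var(X) = \frac{9}{4}
E[X²] = \frac{9}{4} + (\frac{3}{2})²
= \frac{9}{2}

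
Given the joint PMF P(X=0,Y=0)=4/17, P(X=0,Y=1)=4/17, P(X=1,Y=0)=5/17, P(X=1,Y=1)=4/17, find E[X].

First find marginal of X:
P(X=0) = 8/17
P(X=1) = 9/17
E[X] = 0 × 8/17 + 1 × 9/17 = 9/17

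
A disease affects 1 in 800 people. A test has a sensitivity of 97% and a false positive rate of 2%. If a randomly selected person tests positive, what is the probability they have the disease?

Let D = the rare event, + = positive/flagged.
P(D) = 1/800
P(+|D) = 97/100
P(+|D') = 2/100 = 1/50
P(+) = P(+|D)P(D) + P(+|D')P(D')
     = \frac{97}{100} × \frac{1}{800} + \frac{1}{50} × \frac{799}{800}
     = \frac{339}{16000}
P(D|+) = P(+|D)P(D)/P(+) = \frac{97}{1695}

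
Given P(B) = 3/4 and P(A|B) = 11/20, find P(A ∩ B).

By definition, P(A|B) = P(A ∩ B) / P(B)
So P(A ∩ B) = P(A|B) × P(B)
= 11/20 × 3/4
= 33/80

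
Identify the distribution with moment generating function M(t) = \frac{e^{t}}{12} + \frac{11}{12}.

The MGF M(t) = \frac{e^{t}}{12} + \frac{11}{12} is the standard form for the Bernoulli distribution.
Comparing with the known MGF formula identifies: Bernoulli(p=1/12)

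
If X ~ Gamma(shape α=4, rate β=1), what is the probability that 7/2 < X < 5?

P(7/2 < X < 5) = ∫_{7/2}^{5} f(x) dx
where f(x) = \frac{x^{3} e^{- x}}{6}
= - \frac{118}{3 e^{5}} + \frac{853}{48 e^{\frac{7}{2}}}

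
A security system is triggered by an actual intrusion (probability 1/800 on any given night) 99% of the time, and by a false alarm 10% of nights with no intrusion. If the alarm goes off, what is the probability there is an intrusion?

Let D = the rare event, + = positive/flagged.
P(D) = 1/800
P(+|D) = 99/100
P(+|D') = 10/100 = 1/10
P(+) = P(+|D)P(D) + P(+|D')P(D')
     = \frac{99}{100} × \frac{1}{800} + \frac{1}{10} × \frac{799}{800}
     = \frac{8089}{80000}
P(D|+) = P(+|D)P(D)/P(+) = \frac{99}{8089}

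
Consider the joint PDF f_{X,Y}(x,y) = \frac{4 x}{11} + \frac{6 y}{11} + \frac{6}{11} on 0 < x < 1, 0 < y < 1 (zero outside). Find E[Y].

E[Y] = ∫_0^1 ∫_0^1 y × f(x,y) dx dy
= \frac{6}{11}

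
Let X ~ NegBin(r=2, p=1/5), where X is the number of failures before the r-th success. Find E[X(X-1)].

E[X(X-1)] = E[X² - X] = E[X²] - E[X]
E[X] = 8
E[X²] = Var(X) + (E[X])² = 40 + (8)² = 104
E[X(X-1)] = 104 - 8 = 96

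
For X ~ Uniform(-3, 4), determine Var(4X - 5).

For X ~ Uniform(-3, 4):
Var(X) = \frac{49}{12}
Var(4X - 5) = (4)² × Var(X) = 16 × \frac{49}{12} = \frac{196}{3}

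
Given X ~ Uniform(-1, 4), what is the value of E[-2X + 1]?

For X ~ Uniform(-1, 4):
E[X] = \frac{3}{2}
E[-2X + 1] = -2 × E[X] + 1 = -2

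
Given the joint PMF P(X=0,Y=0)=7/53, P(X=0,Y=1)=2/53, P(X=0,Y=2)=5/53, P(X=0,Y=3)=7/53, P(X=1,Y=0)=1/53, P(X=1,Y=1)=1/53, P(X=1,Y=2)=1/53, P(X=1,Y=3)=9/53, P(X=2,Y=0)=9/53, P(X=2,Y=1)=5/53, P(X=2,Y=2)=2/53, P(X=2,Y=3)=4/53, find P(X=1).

P(X=1) = P(X=1,Y=0) + P(X=1,Y=1) + P(X=1,Y=2) + P(X=1,Y=3)
= 1/53 + 1/53 + 1/53 + 9/53
= 12/53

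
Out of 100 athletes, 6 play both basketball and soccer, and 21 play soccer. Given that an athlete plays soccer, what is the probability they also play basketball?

P(A ∩ B) = 6/100 = 3/50
P(B) = 21/100
P(A|B) = P(A ∩ B) / P(B) = (3/50) / (21/100) = 2/7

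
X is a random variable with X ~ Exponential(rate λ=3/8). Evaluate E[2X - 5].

For X ~ Exponential(rate λ=3/8):
E[X] = \frac{8}{3}
E[2X - 5] = 2 × E[X] - 5 = \frac{1}{3}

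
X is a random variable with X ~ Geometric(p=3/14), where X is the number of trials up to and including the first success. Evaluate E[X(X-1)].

E[X(X-1)] = E[X² - X] = E[X²] - E[X]
E[X] = \frac{14}{3}
E[X²] = Var(X) + (E[X])² = \frac{154}{9} + (\frac{14}{3})² = \frac{350}{9}
E[X(X-1)] = \frac{350}{9} - \frac{14}{3} = \frac{308}{9}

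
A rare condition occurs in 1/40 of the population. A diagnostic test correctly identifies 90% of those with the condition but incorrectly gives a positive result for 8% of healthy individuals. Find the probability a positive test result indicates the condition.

Let D = the rare event, + = positive/flagged.
P(D) = 1/40
P(+|D) = 90/100 = 9/10
P(+|D') = 8/100 = 2/25
P(+) = P(+|D)P(D) + P(+|D')P(D')
     = \frac{9}{10} × \frac{1}{40} + \frac{2}{25} × \frac{39}{40}
     = \frac{201}{2000}
P(D|+) = P(+|D)P(D)/P(+) = \frac{15}{67}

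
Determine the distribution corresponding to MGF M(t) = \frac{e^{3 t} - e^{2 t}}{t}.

The MGF M(t) = \frac{e^{3 t} - e^{2 t}}{t} is the standard form for the Uniform distribution.
Comparing with the known MGF formula identifies: Uniform(2, 3)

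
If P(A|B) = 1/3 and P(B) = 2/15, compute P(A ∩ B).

By definition, P(A|B) = P(A ∩ B) / P(B)
So P(A ∩ B) = P(A|B) × P(B)
= 1/3 × 2/15
= 2/45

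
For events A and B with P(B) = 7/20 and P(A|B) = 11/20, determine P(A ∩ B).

By definition, P(A|B) = P(A ∩ B) / P(B)
So P(A ∩ B) = P(A|B) × P(B)
= 11/20 × 7/20
= 77/400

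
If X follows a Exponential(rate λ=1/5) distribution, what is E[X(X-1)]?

E[X(X-1)] = E[X² - X] = E[X²] - E[X]
E[X] = 5
E[X²] = Var(X) + (E[X])² = 25 + (5)² = 50
E[X(X-1)] = 50 - 5 = 45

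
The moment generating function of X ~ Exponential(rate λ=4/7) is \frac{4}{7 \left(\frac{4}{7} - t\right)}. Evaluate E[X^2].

To find E[X^2], compute M^(2)(0):
M^(1)(t) = \frac{4}{7 \left(\frac{4}{7} - t\right)^{2}}
M^(2)(t) = \frac{8}{7 \left(\frac{4}{7} - t\right)^{3}}
M^(2)(0) = \frac{49}{8}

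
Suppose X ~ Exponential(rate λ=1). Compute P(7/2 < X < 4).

P(7/2 < X < 4) = ∫_{7/2}^{4} f(x) dx
where f(x) = e^{- x}
= - \frac{1}{e^{4}} + e^{- \frac{7}{2}}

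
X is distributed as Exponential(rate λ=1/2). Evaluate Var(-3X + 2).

For X ~ Exponential(rate λ=1/2):
Var(X) = 4
Var(-3X + 2) = (-3)² × Var(X) = 9 × 4 = 36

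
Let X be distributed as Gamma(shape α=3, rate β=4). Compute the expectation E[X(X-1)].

E[X(X-1)] = E[X² - X] = E[X²] - E[X]
E[X] = \frac{3}{4}
E[X²] = Var(X) + (E[X])² = \frac{3}{16} + (\frac{3}{4})² = \frac{3}{4}
E[X(X-1)] = \frac{3}{4} - \frac{3}{4} = 0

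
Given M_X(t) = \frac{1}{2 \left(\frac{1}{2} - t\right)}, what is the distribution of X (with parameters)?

The MGF M(t) = \frac{1}{2 \left(\frac{1}{2} - t\right)} is the standard form for the Exponential distribution.
Comparing with the known MGF formula identifies: Exponential(rate λ=1/2)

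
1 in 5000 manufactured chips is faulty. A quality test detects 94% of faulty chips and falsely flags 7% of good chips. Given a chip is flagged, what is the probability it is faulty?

Let D = the rare event, + = positive/flagged.
P(D) = 1/5000
P(+|D) = 94/100 = 47/50
P(+|D') = 7/100
P(+) = P(+|D)P(D) + P(+|D')P(D')
     = \frac{47}{50} × \frac{1}{5000} + \frac{7}{100} × \frac{4999}{5000}
     = \frac{35087}{500000}
P(D|+) = P(+|D)P(D)/P(+) = \frac{94}{35087}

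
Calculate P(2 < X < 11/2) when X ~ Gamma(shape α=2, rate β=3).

P(2 < X < 11/2) = ∫_{2}^{11/2} f(x) dx
where f(x) = 9 x e^{- 3 x}
= - \frac{35}{2 e^{\frac{33}{2}}} + \frac{7}{e^{6}}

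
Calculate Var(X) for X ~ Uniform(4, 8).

For X ~ Uniform(4, 8):
Var(X) = \frac{4}{3}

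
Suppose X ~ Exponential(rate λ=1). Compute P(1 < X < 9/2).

P(1 < X < 9/2) = ∫_{1}^{9/2} f(x) dx
where f(x) = e^{- x}
= - \frac{1}{e^{\frac{9}{2}}} + e^{-1}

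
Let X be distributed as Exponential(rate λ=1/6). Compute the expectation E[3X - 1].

For X ~ Exponential(rate λ=1/6):
E[X] = 6
E[3X - 1] = 3 × E[X] - 1 = 17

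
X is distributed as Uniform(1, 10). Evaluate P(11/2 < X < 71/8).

P(11/2 < X < 71/8) = ∫_{11/2}^{71/8} f(x) dx
where f(x) = \frac{1}{9}
= \frac{3}{8}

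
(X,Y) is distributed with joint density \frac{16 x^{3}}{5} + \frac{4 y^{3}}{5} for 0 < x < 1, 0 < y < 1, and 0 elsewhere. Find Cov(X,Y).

E[XY] = ∫∫ xy × f(x,y) dx dy = \frac{2}{5}
E[X] = \frac{37}{50}
E[Y] = \frac{14}{25}
Cov(X,Y) = E[XY] - E[X]E[Y] = - \frac{9}{625}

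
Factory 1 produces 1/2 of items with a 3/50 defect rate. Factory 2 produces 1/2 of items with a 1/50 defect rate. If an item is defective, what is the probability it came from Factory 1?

Using Bayes' theorem:
P(F1) = 1/2, P(D|F1) = 3/50
P(F2) = 1/2, P(D|F2) = 1/50
P(D) = P(D|F1)P(F1) + P(D|F2)P(F2)
     = \frac{1}{25}
P(F1|D) = P(D|F1)P(F1) / P(D)
= \frac{3}{4}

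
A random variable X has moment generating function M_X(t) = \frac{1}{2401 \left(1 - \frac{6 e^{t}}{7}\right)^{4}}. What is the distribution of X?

The MGF M(t) = \frac{1}{2401 \left(1 - \frac{6 e^{t}}{7}\right)^{4}} is the standard form for the NegativeBinomial distribution.
Comparing with the known MGF formula identifies: NegBin(r=4, p=1/7), X = failures before r-th success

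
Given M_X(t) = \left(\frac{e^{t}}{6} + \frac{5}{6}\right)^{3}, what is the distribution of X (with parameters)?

The MGF M(t) = \left(\frac{e^{t}}{6} + \frac{5}{6}\right)^{3} is the standard form for the Binomial distribution.
Comparing with the known MGF formula identifies: Binomial(n=3, p=1/6)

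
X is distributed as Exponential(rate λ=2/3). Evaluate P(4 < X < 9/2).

P(4 < X < 9/2) = ∫_{4}^{9/2} f(x) dx
where f(x) = \frac{2 e^{- \frac{2 x}{3}}}{3}
= - \frac{1}{e^{3}} + e^{- \frac{8}{3}}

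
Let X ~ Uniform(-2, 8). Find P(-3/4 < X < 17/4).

P(-3/4 < X < 17/4) = ∫_{-3/4}^{17/4} f(x) dx
where f(x) = \frac{1}{10}
= \frac{1}{2}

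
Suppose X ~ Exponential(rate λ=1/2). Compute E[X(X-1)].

E[X(X-1)] = E[X² - X] = E[X²] - E[X]
E[X] = 2
E[X²] = Var(X) + (E[X])² = 4 + (2)² = 8
E[X(X-1)] = 8 - 2 = 6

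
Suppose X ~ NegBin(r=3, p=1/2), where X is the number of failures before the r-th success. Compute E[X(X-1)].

E[X(X-1)] = E[X² - X] = E[X²] - E[X]
E[X] = 3
E[X²] = Var(X) + (E[X])² = 6 + (3)² = 15
E[X(X-1)] = 15 - 3 = 12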